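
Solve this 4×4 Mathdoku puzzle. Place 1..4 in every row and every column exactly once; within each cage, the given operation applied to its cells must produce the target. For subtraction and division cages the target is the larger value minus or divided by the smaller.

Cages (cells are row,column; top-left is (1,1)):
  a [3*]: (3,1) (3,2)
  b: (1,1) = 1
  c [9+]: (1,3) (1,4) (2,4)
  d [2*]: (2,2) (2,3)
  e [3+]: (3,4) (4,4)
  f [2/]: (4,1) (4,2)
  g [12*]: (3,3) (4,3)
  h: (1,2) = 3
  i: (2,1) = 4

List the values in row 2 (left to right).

4 2 1 3

Cage b is a single given cell, leaving (1,1) = 1.
H is a freebie, leaving (1,2) = 3.
Cage i is given; hence (2,1) = 4.
1 is placed in column 1; hence (3,1) = 3.
3 is placed in column 2, leaving (3,2) = 1.
Row 3 now contains 3, which forces (3,3) = 4.
Row 3 now contains 1, so (3,4) = 2.
Column 1 now contains 4, leaving (4,1) = 2.
2 is placed in row 4, which forces (4,2) = 4.
Column 3 already has 4, leaving (4,3) = 3.
Column 4 now contains 2, leaving (4,4) = 1.
Column 3 already has 4, which forces (1,3) = 2.
Column 4 now contains 2, leaving (1,4) = 4.
1 is placed in column 2, so (2,2) = 2.
Cage d's pair has product 2, which forces (2,3) = 1.
Column 4 now contains 2, which forces (2,4) = 3.
Completed grid: 1 3 2 4 / 4 2 1 3 / 3 1 4 2 / 2 4 3 1.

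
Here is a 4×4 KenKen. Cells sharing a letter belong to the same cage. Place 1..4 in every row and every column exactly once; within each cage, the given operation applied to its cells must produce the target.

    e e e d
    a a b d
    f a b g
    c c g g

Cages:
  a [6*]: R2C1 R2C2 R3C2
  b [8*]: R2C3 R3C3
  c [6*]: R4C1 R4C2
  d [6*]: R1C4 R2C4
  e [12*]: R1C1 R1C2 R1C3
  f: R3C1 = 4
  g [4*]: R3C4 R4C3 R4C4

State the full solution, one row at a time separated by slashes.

Cage f is a single given cell, leaving R3C1 = 4.
4 is placed in row 3; hence R3C3 = 2.
Row 3 now contains 2, leaving R3C4 = 1.
Column 3 now contains 2; hence R4C3 = 1.
Column 4 already has 1, so R4C4 = 4.
Column 3 now contains 2; hence R2C3 = 4.
Row 3 now contains 1, leaving R3C2 = 3.
Column 2 already has 3, leaving R4C2 = 2.
Cage e has product 12; hence R1C1 = 1.
Cage e has product 12; hence R1C2 = 4.
Column 3 now contains 4; hence R1C3 = 3.
Row 1 already has 3; hence R1C4 = 2.
Cage a has product 6; hence R2C1 = 2.
Column 2 now contains 2, so R2C2 = 1.
Column 4 now contains 2, leaving R2C4 = 3.
Row 4 now contains 2, which forces R4C1 = 3.

1 4 3 2 / 2 1 4 3 / 4 3 2 1 / 3 2 1 4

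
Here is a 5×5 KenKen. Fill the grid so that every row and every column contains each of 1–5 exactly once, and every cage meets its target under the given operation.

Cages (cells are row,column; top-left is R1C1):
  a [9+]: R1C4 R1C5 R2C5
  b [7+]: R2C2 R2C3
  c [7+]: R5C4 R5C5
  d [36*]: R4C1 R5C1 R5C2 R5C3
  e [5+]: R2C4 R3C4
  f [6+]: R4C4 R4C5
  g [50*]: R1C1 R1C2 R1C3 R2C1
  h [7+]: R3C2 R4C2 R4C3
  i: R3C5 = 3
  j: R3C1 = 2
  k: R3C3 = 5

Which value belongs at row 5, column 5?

5

The 4 cells of cage g must have product 50; hence R2C1 = 5.
Cage j is a single given cell, so R3C1 = 2.
Cage k is a single given cell, which forces R3C3 = 5.
I is a freebie, which forces R3C5 = 3.
Cage d needs product 36, so R4C1 = 3.
Column 1 already has 2, which forces R1C1 = 1.
Cage g needs product 50, so R1C2 = 5.
The 4 cells of cage g must have product 50, leaving R1C3 = 2.
2 is placed in row 1, which forces R1C5 = 4.
Column 1 already has 1; hence R5C1 = 4.
Row 1 already has 4, which forces R1C4 = 3.
Cage a has sum 9, leaving R2C5 = 2.
Cage h has sum 7, which forces R4C2 = 2.
Column 5 already has 2; hence R5C5 = 5.
Cage f's pair has sum 6, so R4C4 = 5.
5 is placed in column 5, so R4C5 = 1.
Row 5 already has 5, which forces R5C4 = 2.
The 3 cells of cage h must have sum 7, which forces R3C2 = 1.
Row 3 now contains 1, so R3C4 = 4.
1 is placed in row 4, so R4C3 = 4.
1 is placed in column 2, so R5C2 = 3.
Row 5 already has 3, leaving R5C3 = 1.
Column 2 now contains 3; hence R2C2 = 4.
4 is placed in column 3; hence R2C3 = 3.
Column 4 now contains 4, which forces R2C4 = 1.
The full grid is 1 5 2 3 4 / 5 4 3 1 2 / 2 1 5 4 3 / 3 2 4 5 1 / 4 3 1 2 5.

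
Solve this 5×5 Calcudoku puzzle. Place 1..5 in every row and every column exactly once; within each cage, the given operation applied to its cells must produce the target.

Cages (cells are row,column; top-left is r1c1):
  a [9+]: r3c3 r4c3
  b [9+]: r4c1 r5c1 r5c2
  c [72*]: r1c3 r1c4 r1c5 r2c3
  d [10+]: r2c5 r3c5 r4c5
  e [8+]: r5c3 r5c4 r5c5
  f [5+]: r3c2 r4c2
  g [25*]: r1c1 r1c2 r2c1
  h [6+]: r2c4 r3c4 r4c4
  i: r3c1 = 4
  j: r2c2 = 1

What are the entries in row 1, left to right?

Cage g has product 25, which forces r1c1 = 1.
Cage g needs product 25, leaving r1c2 = 5.
Cage g has product 25, leaving r2c1 = 5.
Cage j is given, which forces r2c2 = 1.
Cage c has product 72, so r2c3 = 3.
3 is placed in row 2, which forces r2c4 = 2.
Row 2 now contains 2, which forces r2c5 = 4.
I is a freebie; hence r3c1 = 4.
Row 3 already has 4, leaving r3c3 = 5.
5 is placed in column 3; hence r4c3 = 4.
Column 3 already has 4, so r1c3 = 2.
Cage c has product 72; hence r1c4 = 4.
Cage c has product 72, leaving r1c5 = 3.
Cage d needs sum 10, leaving r3c5 = 1.
The 3 cells of cage d must have sum 10, leaving r4c5 = 5.
Cage b needs sum 9, which forces r5c2 = 4.
Column 3 already has 2; hence r5c3 = 1.
Row 5 now contains 1, leaving r5c4 = 5.
5 is placed in column 5, which forces r5c5 = 2.
Row 3 already has 1, so r3c4 = 3.
The 3 cells of cage b must have sum 9, which forces r4c1 = 2.
Row 4 already has 2, so r4c2 = 3.
Cage h has sum 6; hence r4c4 = 1.
Row 5 already has 2; hence r5c1 = 3.
Row 3 now contains 3, so r3c2 = 2.
The full grid is 1 5 2 4 3 / 5 1 3 2 4 / 4 2 5 3 1 / 2 3 4 1 5 / 3 4 1 5 2.

1 5 2 4 3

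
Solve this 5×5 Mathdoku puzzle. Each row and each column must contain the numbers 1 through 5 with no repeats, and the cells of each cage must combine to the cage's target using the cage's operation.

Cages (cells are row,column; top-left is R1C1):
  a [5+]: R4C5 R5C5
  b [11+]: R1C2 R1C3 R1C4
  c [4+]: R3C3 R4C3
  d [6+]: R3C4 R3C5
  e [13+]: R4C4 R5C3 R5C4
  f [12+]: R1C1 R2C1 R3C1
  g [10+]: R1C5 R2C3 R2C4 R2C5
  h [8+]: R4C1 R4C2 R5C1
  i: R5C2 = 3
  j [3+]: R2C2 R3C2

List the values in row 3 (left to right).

4 2 3 1 5

I is a freebie, leaving R5C2 = 3.
Row 5 now contains 3, which forces R5C4 = 5.
Column 4 already has 5; hence R4C4 = 4.
5 is placed in row 5; hence R5C3 = 4.
The 3 cells of cage b must have sum 11, leaving R1C2 = 4.
Cage b has sum 11, leaving R1C3 = 5.
4 is placed in column 4, which forces R1C4 = 2.
2 is placed in column 4; hence R3C4 = 1.
Cage a's pair has sum 5, which forces R4C5 = 3.
Cage a needs two cells with sum 5, which forces R5C5 = 2.
Row 1 already has 5, which forces R1C1 = 3.
Column 5 now contains 3, which forces R1C5 = 1.
Cage j's pair has sum 3, leaving R2C2 = 1.
Row 2 already has 1, leaving R2C3 = 2.
1 is placed in column 4, leaving R2C4 = 3.
Row 3 already has 1, so R3C2 = 2.
Row 3 already has 1; hence R3C3 = 3.
The two cells of cage d must have sum 6, so R3C5 = 5.
2 is placed in column 2, leaving R4C2 = 5.
Row 4 now contains 3; hence R4C3 = 1.
Row 5 now contains 2, leaving R5C1 = 1.
Cage f has sum 12, which forces R2C1 = 5.
Column 5 now contains 5, leaving R2C5 = 4.
Row 3 now contains 5; hence R3C1 = 4.
5 is placed in row 4; hence R4C1 = 2.
Completed grid: 3 4 5 2 1 / 5 1 2 3 4 / 4 2 3 1 5 / 2 5 1 4 3 / 1 3 4 5 2.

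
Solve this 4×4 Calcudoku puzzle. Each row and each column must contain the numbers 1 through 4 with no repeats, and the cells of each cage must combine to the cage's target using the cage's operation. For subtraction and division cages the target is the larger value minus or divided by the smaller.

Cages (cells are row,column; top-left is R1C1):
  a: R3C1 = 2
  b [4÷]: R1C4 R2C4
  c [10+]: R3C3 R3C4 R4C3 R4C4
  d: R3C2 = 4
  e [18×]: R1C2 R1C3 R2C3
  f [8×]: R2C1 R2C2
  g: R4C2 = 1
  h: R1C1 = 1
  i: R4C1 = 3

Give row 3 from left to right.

2 4 1 3

H is a freebie, so R1C1 = 1.
The 3 cells of cage e must have product 18, which forces R1C2 = 3.
The 3 cells of cage e must have product 18, so R1C3 = 2.
1 is placed in row 1, leaving R1C4 = 4.
Cage e has product 18, which forces R2C3 = 3.
Column 4 now contains 4, so R2C4 = 1.
Cage a is given, which forces R3C1 = 2.
Cage d is given, so R3C2 = 4.
4 is placed in row 3, which forces R3C3 = 1.
Row 3 already has 2; hence R3C4 = 3.
Cage i is a single given cell, so R4C1 = 3.
G is a freebie, leaving R4C2 = 1.
1 is placed in column 3, leaving R4C3 = 4.
Column 4 now contains 3, leaving R4C4 = 2.
Column 1 already has 2; hence R2C1 = 4.
Column 2 now contains 4; hence R2C2 = 2.
The full grid is 1 3 2 4 / 4 2 3 1 / 2 4 1 3 / 3 1 4 2.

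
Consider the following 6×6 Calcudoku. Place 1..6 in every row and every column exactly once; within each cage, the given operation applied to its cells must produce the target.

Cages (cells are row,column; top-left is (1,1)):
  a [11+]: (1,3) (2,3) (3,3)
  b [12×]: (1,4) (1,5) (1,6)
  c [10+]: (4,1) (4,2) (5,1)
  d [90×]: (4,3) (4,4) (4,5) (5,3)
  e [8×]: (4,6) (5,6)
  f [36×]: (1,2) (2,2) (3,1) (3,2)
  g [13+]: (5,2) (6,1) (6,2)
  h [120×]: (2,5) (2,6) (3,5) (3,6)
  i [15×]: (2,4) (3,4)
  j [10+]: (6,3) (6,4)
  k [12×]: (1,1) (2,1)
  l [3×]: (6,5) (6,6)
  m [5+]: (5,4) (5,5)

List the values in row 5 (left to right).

5 6 1 2 3 4

Row 1 needs a 5, and only (1,3) is open for it.
The 3 cells of cage g must have sum 13, which forces (5,2) = 6.
Row 5 needs a 5, and only (5,1) is open for it.
5 is placed in column 1, leaving (6,1) = 2.
Cage g needs sum 13, which forces (6,2) = 5.
The only place for 1 in column 1 is (4,1).
Cage c needs sum 10, so (4,2) = 4.
4 is placed in row 4; hence (4,6) = 2.
2 is placed in column 6; hence (5,6) = 4.
Cage f has product 36, leaving (3,1) = 6.
Cage d needs product 90, which forces (5,3) = 1.
In column 3, 3 can only go at (4,3), so (4,3) = 3.
In column 3, 6 can only go at (6,3), so (6,3) = 6.
Row 6 now contains 6; hence (6,4) = 4.
In column 4, 1 can only go at (1,4), so (1,4) = 1.
In row 1, 6 can only go at (1,6), so (1,6) = 6.
Cage b needs product 12, so (1,5) = 2.
2 is placed in column 5, which forces (3,5) = 4.
2 is placed in column 5, which forces (5,5) = 3.
Column 5 now contains 3, leaving (6,5) = 1.
1 is placed in row 6, so (6,6) = 3.
2 is placed in row 1, which forces (1,2) = 3.
Cage a needs sum 11; hence (2,3) = 4.
Column 5 already has 4, which forces (2,5) = 6.
Row 3 already has 4, which forces (3,3) = 2.
Column 5 already has 6; hence (4,5) = 5.
Row 5 already has 3, which forces (5,4) = 2.
Row 1 now contains 3, so (1,1) = 4.
4 is placed in row 2, which forces (2,1) = 3.
Cage f needs product 36, so (2,2) = 2.
3 is placed in row 2, leaving (2,4) = 5.
Row 2 now contains 5, which forces (2,6) = 1.
Row 3 already has 2; hence (3,2) = 1.
Column 4 already has 5, so (3,4) = 3.
Column 6 now contains 1; hence (3,6) = 5.
Row 4 already has 5; hence (4,4) = 6.
Filled in: 4 3 5 1 2 6 / 3 2 4 5 6 1 / 6 1 2 3 4 5 / 1 4 3 6 5 2 / 5 6 1 2 3 4 / 2 5 6 4 1 3.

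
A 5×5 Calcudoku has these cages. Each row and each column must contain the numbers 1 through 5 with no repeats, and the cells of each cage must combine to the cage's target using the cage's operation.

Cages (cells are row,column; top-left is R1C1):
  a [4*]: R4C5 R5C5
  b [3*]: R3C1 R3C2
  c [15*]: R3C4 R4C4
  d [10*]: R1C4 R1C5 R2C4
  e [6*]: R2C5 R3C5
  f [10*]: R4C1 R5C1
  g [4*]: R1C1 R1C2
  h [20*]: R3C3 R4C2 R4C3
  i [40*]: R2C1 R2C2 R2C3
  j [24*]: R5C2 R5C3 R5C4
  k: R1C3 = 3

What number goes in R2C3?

Cage k is given, leaving R1C3 = 3.
Row 2 needs a 1, and only R2C4 is open for it.
In row 2, 3 can only go at R2C5, so R2C5 = 3.
Column 5 now contains 3, so R3C5 = 2.
The 3 cells of cage d must have product 10, which forces R1C4 = 2.
Column 5 already has 2, leaving R1C5 = 5.
The only place for 4 in row 3 is R3C3.
Column 3 now contains 4; hence R5C3 = 2.
Column 3 already has 2, which forces R2C3 = 5.
The two cells of cage f must have product 10, leaving R4C1 = 2.
5 is placed in column 3, so R4C3 = 1.
Row 4 now contains 1; hence R4C5 = 4.
2 is placed in row 5, leaving R5C1 = 5.
4 is placed in column 5; hence R5C5 = 1.
Column 1 already has 2, which forces R2C1 = 4.
Cage i has product 40, leaving R2C2 = 2.
Row 4 now contains 1, so R4C2 = 5.
Row 4 now contains 5; hence R4C4 = 3.
Column 4 already has 3, so R5C4 = 4.
Column 1 now contains 4; hence R1C1 = 1.
Cage g needs two cells with product 4, leaving R1C2 = 4.
Column 1 now contains 1, which forces R3C1 = 3.
Row 3 now contains 3, which forces R3C2 = 1.
Column 4 already has 3, which forces R3C4 = 5.
Row 5 already has 4, which forces R5C2 = 3.
Completed grid: 1 4 3 2 5 / 4 2 5 1 3 / 3 1 4 5 2 / 2 5 1 3 4 / 5 3 2 4 1.

5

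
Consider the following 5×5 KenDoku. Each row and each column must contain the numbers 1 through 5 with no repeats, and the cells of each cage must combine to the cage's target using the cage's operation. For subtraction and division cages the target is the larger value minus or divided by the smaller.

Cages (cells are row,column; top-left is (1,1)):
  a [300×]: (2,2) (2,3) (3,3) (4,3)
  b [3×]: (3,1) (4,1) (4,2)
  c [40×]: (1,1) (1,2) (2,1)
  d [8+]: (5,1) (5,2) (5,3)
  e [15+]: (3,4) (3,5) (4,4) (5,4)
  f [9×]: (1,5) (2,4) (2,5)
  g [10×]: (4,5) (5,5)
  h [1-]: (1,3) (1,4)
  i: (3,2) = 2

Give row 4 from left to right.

Cage f has product 9, so (1,5) = 3.
The 4 cells of cage a must have product 300; hence (2,2) = 5.
Cage f needs product 9; hence (2,4) = 3.
Cage f has product 9, so (2,5) = 1.
Cage b has product 3, leaving (3,1) = 1.
Cage i is given, leaving (3,2) = 2.
The 3 cells of cage b must have product 3, leaving (4,1) = 3.
Cage b has product 3, which forces (4,2) = 1.
Cage c needs product 40, leaving (1,1) = 5.
2 is placed in column 2, so (1,2) = 4.
Cage c has product 40; hence (2,1) = 2.
3 is placed in row 2, leaving (2,3) = 4.
Cage a has product 300; hence (3,3) = 3.
Cage a has product 300; hence (4,3) = 5.
Row 4 already has 5, which forces (4,5) = 2.
Cage d needs sum 8, so (5,1) = 4.
The 3 cells of cage d must have sum 8; hence (5,2) = 3.
Cage d has sum 8, so (5,3) = 1.
1 is placed in row 5, which forces (5,4) = 2.
2 is placed in column 5, so (5,5) = 5.
Column 3 already has 1, leaving (1,3) = 2.
Column 4 now contains 2; hence (1,4) = 1.
Cage e needs sum 15, which forces (3,4) = 5.
Column 5 already has 5; hence (3,5) = 4.
2 is placed in row 4, so (4,4) = 4.
The full grid is 5 4 2 1 3 / 2 5 4 3 1 / 1 2 3 5 4 / 3 1 5 4 2 / 4 3 1 2 5.

3 1 5 4 2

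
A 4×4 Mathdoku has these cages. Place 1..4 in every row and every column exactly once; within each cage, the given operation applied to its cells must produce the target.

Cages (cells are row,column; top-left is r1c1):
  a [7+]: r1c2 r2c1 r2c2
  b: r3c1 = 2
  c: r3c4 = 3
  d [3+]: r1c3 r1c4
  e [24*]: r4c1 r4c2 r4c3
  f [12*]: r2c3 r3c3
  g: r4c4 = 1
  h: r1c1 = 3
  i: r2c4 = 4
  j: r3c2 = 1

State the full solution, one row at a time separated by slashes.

3 4 1 2 / 1 2 3 4 / 2 1 4 3 / 4 3 2 1

Cage h is a single given cell, which forces r1c1 = 3.
Cage i is given; hence r2c4 = 4.
Cage b is given, which forces r3c1 = 2.
Cage j is a single given cell, so r3c2 = 1.
C is a freebie, which forces r3c4 = 3.
Column 1 now contains 2, so r4c1 = 4.
Cage g is a single given cell, leaving r4c4 = 1.
Cage a needs sum 7, so r1c2 = 4.
Cage d's pair has sum 3; hence r1c3 = 1.
Column 4 now contains 1; hence r1c4 = 2.
Column 1 now contains 2, leaving r2c1 = 1.
Cage a needs sum 7, which forces r2c2 = 2.
Row 2 now contains 4, which forces r2c3 = 3.
Row 3 already has 3, so r3c3 = 4.
2 is placed in column 2, leaving r4c2 = 3.
Column 3 now contains 3, leaving r4c3 = 2.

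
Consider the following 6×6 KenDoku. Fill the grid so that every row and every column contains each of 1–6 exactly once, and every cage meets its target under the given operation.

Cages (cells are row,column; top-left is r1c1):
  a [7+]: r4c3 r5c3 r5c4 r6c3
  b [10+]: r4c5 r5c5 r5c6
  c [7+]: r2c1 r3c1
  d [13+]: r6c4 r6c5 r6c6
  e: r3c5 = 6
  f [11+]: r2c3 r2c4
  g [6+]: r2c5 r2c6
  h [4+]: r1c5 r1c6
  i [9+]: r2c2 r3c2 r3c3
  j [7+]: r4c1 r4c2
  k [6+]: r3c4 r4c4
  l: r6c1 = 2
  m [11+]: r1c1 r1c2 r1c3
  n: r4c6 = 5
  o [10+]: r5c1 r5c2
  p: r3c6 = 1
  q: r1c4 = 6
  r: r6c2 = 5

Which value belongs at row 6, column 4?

3

Q is a freebie, which forces r1c4 = 6.
6 is placed in column 4, which forces r2c4 = 5.
Cage e is given; hence r3c5 = 6.
Cage p is a single given cell, which forces r3c6 = 1.
N is a freebie, which forces r4c6 = 5.
Cage a has sum 7; hence r5c4 = 1.
Cage l is a single given cell; hence r6c1 = 2.
R is a freebie, so r6c2 = 5.
Cage h's pair has sum 4; hence r1c5 = 1.
Column 6 already has 1, which forces r1c6 = 3.
5 is placed in row 2, which forces r2c3 = 6.
Cage d has sum 13, so r6c6 = 6.
Row 2 needs a 1, and only r2c2 is open for it.
The 3 cells of cage i must have sum 9, which forces r3c2 = 3.
The 3 cells of cage i must have sum 9; hence r3c3 = 5.
Cage m needs sum 11, which forces r1c1 = 5.
Cage c's pair has sum 7; hence r2c1 = 3.
Row 3 already has 3, so r3c1 = 4.
4 is placed in row 3, leaving r3c4 = 2.
Column 1 now contains 3; hence r4c1 = 1.
Column 4 now contains 2; hence r4c4 = 4.
Row 4 now contains 4, so r4c5 = 3.
Column 1 now contains 4, leaving r5c1 = 6.
6 is placed in row 5, which forces r5c2 = 4.
Row 5 already has 4, leaving r5c6 = 2.
4 is placed in column 4, so r6c4 = 3.
Column 5 now contains 3, which forces r6c5 = 4.
Column 2 already has 4, which forces r1c2 = 2.
Cage m has sum 11, so r1c3 = 4.
Column 5 now contains 4, which forces r2c5 = 2.
Column 6 already has 2, leaving r2c6 = 4.
Row 4 now contains 4, which forces r4c2 = 6.
Row 4 now contains 3, so r4c3 = 2.
2 is placed in row 5; hence r5c3 = 3.
2 is placed in row 5, leaving r5c5 = 5.
Row 6 already has 3, which forces r6c3 = 1.
Filled in: 5 2 4 6 1 3 / 3 1 6 5 2 4 / 4 3 5 2 6 1 / 1 6 2 4 3 5 / 6 4 3 1 5 2 / 2 5 1 3 4 6.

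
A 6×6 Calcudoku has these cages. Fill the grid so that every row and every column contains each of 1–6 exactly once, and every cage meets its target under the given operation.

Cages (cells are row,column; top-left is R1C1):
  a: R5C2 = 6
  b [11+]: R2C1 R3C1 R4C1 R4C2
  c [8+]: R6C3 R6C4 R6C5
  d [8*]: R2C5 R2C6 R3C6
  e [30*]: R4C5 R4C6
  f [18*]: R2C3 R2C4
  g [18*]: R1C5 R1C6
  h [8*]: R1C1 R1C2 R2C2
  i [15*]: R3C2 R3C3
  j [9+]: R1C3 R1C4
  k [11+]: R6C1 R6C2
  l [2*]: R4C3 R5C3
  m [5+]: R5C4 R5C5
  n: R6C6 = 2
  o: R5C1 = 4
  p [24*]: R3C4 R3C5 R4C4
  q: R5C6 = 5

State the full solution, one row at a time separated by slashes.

1 2 4 5 6 3 / 5 4 6 3 2 1 / 2 3 5 6 1 4 / 3 1 2 4 5 6 / 4 6 1 2 3 5 / 6 5 3 1 4 2

Cage o is given; hence R5C1 = 4.
Cage a is a single given cell, so R5C2 = 6.
Cage q is given, which forces R5C6 = 5.
Column 2 now contains 6; hence R6C2 = 5.
Cage n is given; hence R6C6 = 2.
Cage d has product 8, leaving R2C5 = 2.
5 is placed in column 2; hence R3C2 = 3.
Cage i needs two cells with product 15; hence R3C3 = 5.
Cage e's pair has product 30; hence R4C5 = 5.
Column 6 already has 5; hence R4C6 = 6.
2 is placed in column 5, which forces R5C5 = 3.
Row 6 now contains 5, so R6C1 = 6.
Column 5 now contains 3, so R1C5 = 6.
Column 6 already has 6, leaving R1C6 = 3.
The 4 cells of cage b must have sum 11, which forces R2C1 = 5.
The 4 cells of cage b must have sum 11; hence R4C1 = 3.
3 is placed in row 5, which forces R5C4 = 2.
Row 1 now contains 3; hence R1C3 = 4.
Row 1 now contains 3, leaving R1C4 = 5.
Cage p has product 24, which forces R3C4 = 6.
Cage l needs two cells with product 2, which forces R4C3 = 2.
2 is placed in row 5, so R5C3 = 1.
1 is placed in column 3, which forces R6C3 = 3.
The 3 cells of cage h must have product 8; hence R2C2 = 4.
Column 3 already has 3, leaving R2C3 = 6.
6 is placed in column 4, so R2C4 = 3.
Row 2 already has 4, which forces R2C6 = 1.
Cage b needs sum 11, leaving R3C1 = 2.
Column 6 now contains 1, leaving R3C6 = 4.
Row 4 already has 2, which forces R4C2 = 1.
Row 4 now contains 1; hence R4C4 = 4.
Column 4 already has 4, which forces R6C4 = 1.
1 is placed in row 6, which forces R6C5 = 4.
Column 1 now contains 2, leaving R1C1 = 1.
Column 2 already has 1, so R1C2 = 2.
4 is placed in row 3; hence R3C5 = 1.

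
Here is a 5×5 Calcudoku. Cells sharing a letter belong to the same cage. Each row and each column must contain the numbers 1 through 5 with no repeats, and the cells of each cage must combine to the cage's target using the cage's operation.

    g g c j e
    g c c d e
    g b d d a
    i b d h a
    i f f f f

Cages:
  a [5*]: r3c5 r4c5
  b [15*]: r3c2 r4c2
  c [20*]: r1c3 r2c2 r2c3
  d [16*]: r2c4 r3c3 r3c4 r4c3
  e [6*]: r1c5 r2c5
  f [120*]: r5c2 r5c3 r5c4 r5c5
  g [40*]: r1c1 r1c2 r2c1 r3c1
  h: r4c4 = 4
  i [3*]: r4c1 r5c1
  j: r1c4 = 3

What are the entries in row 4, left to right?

3 5 2 4 1

J is a freebie; hence r1c4 = 3.
Row 1 already has 3, which forces r1c5 = 2.
Column 5 already has 2, so r2c5 = 3.
Cage h is a single given cell, so r4c4 = 4.
Cage d has product 16, leaving r3c3 = 4.
Cage d has product 16, leaving r4c3 = 2.
Cage c needs product 20; hence r2c2 = 4.
Cage g has product 40; hence r1c1 = 4.
The 4 cells of cage f must have product 120, which forces r5c5 = 4.
In row 3, 3 can only go at r3c2, so r3c2 = 3.
3 is placed in column 2, which forces r4c2 = 5.
Row 4 already has 5, which forces r4c5 = 1.
Column 2 already has 5, so r5c2 = 2.
The 4 cells of cage f must have product 120, so r5c3 = 3.
Row 5 now contains 2, so r5c4 = 5.
Column 2 already has 5, which forces r1c2 = 1.
Row 1 now contains 1, which forces r1c3 = 5.
Column 3 already has 5, so r2c3 = 1.
Row 2 now contains 1, so r2c4 = 2.
2 is placed in column 4, so r3c4 = 1.
Column 5 already has 1; hence r3c5 = 5.
Row 4 now contains 1, which forces r4c1 = 3.
Row 5 already has 3; hence r5c1 = 1.
Row 2 already has 2; hence r2c1 = 5.
Row 3 already has 5; hence r3c1 = 2.
The full grid is 4 1 5 3 2 / 5 4 1 2 3 / 2 3 4 1 5 / 3 5 2 4 1 / 1 2 3 5 4.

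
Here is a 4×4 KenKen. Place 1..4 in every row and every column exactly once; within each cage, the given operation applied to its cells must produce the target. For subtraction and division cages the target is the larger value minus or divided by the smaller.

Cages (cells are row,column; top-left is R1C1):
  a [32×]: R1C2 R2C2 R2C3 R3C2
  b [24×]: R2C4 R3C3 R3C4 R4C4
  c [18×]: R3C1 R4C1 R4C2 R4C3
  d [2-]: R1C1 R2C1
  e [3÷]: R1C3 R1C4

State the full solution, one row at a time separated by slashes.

4 2 3 1 / 2 1 4 3 / 3 4 1 2 / 1 3 2 4

Cage a needs product 32; hence R2C3 = 4.
Cage c needs product 18, which forces R3C1 = 3.
Cage d's pair has difference 2, so R1C1 = 4.
The two cells of cage d must have difference 2, so R2C1 = 2.
2 is placed in row 2, leaving R2C2 = 1.
1 is placed in row 2, which forces R2C4 = 3.
Column 1 already has 2, which forces R4C1 = 1.
Column 2 now contains 1, leaving R1C2 = 2.
Cage e needs two cells with quotient 3; hence R1C3 = 3.
Column 4 already has 3, so R1C4 = 1.
Cage a has product 32, so R3C2 = 4.
Row 3 now contains 4, leaving R3C4 = 2.
2 is placed in column 2; hence R4C2 = 3.
Column 3 now contains 3, which forces R4C3 = 2.
2 is placed in column 4, leaving R4C4 = 4.
Row 3 now contains 2; hence R3C3 = 1.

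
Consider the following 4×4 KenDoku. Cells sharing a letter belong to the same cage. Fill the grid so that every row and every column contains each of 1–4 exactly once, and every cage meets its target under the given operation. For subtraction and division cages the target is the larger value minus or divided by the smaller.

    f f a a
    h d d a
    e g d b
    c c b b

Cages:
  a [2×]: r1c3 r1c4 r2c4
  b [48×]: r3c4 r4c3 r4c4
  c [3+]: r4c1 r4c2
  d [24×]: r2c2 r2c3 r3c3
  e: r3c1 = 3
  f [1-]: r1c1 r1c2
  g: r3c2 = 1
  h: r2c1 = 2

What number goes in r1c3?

1

Cage a has product 2; hence r1c3 = 1.
The 3 cells of cage a must have product 2, leaving r1c4 = 2.
Cage h is a single given cell, which forces r2c1 = 2.
Cage a needs product 2, which forces r2c4 = 1.
Cage e is given, which forces r3c1 = 3.
Cage g is a single given cell; hence r3c2 = 1.
Cage b needs product 48; hence r3c4 = 4.
2 is placed in column 1, leaving r4c1 = 1.
Column 2 now contains 1; hence r4c2 = 2.
Cage b has product 48, which forces r4c3 = 4.
Cage b needs product 48, which forces r4c4 = 3.
3 is placed in column 1, leaving r1c1 = 4.
The two cells of cage f must have difference 1, leaving r1c2 = 3.
The 3 cells of cage d must have product 24, so r2c2 = 4.
Column 3 already has 4, leaving r2c3 = 3.
Row 3 now contains 4, so r3c3 = 2.
Filled in: 4 3 1 2 / 2 4 3 1 / 3 1 2 4 / 1 2 4 3.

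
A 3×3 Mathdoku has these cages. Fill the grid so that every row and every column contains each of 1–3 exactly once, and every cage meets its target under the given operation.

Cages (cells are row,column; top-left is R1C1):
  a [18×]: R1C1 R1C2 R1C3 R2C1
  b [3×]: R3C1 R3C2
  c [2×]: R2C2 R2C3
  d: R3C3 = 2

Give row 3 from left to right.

1 3 2

Cage a has product 18, leaving R2C1 = 3.
Column 1 now contains 3, so R3C1 = 1.
1 is placed in row 3, leaving R3C2 = 3.
Cage d is given; hence R3C3 = 2.
Column 1 already has 1, which forces R1C1 = 2.
Cage a needs product 18, which forces R1C2 = 1.
The 4 cells of cage a must have product 18; hence R1C3 = 3.
Cage c's pair has product 2, which forces R2C2 = 2.
Column 3 already has 2; hence R2C3 = 1.
The full grid is 2 1 3 / 3 2 1 / 1 3 2.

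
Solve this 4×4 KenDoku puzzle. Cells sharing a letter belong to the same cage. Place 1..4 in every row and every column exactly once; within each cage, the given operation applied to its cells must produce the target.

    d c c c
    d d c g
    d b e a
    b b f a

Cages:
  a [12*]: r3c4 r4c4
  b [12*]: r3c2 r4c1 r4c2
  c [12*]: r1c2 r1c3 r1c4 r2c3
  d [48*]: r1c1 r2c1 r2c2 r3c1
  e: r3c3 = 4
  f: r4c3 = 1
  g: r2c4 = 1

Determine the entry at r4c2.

3

Cage g is a single given cell, which forces r2c4 = 1.
Cage e is a single given cell, so r3c3 = 4.
Row 3 already has 4; hence r3c4 = 3.
Cage f is a single given cell, so r4c3 = 1.
Column 4 now contains 3, so r4c4 = 4.
The 4 cells of cage c must have product 12, which forces r1c2 = 1.
Column 3 already has 1, which forces r1c3 = 3.
4 is placed in column 4; hence r1c4 = 2.
Row 2 now contains 1, which forces r2c3 = 2.
Cage b has product 12, leaving r3c2 = 2.
Cage b has product 12, so r4c1 = 2.
Row 4 now contains 4, which forces r4c2 = 3.
Row 1 now contains 3, leaving r1c1 = 4.
Cage d has product 48, so r2c1 = 3.
2 is placed in row 2, which forces r2c2 = 4.
Row 3 now contains 2; hence r3c1 = 1.
The full grid is 4 1 3 2 / 3 4 2 1 / 1 2 4 3 / 2 3 1 4.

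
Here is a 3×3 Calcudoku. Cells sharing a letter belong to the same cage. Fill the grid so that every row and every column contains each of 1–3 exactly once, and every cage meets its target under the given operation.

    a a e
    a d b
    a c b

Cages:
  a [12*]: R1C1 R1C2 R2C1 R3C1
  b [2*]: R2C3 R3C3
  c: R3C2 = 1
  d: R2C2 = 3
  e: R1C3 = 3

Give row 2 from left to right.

The 4 cells of cage a must have product 12, so R1C2 = 2.
E is a freebie, so R1C3 = 3.
Cage d is given; hence R2C2 = 3.
Cage c is given, so R3C2 = 1.
Row 3 already has 1, which forces R3C3 = 2.
Row 1 already has 3; hence R1C1 = 1.
The 4 cells of cage a must have product 12, leaving R2C1 = 2.
Column 3 already has 2, which forces R2C3 = 1.
2 is placed in row 3, which forces R3C1 = 3.
Filled in: 1 2 3 / 2 3 1 / 3 1 2.

2 3 1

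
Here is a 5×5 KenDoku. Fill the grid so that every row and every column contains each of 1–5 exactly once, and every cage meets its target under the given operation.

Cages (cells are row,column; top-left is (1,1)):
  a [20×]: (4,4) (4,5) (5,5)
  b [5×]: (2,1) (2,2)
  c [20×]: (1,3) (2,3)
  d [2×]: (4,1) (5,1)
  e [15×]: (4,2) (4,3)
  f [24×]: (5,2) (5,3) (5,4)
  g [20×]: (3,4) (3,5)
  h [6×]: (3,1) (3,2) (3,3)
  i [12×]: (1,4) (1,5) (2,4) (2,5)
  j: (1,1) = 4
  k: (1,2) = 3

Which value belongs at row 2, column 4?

2

Cage j is a single given cell, leaving (1,1) = 4.
Cage k is a single given cell, which forces (1,2) = 3.
Row 1 already has 4, so (1,3) = 5.
5 is placed in column 3; hence (2,3) = 4.
Column 2 now contains 3, which forces (4,2) = 5.
5 is placed in column 3, so (4,3) = 3.
3 is placed in column 3, leaving (5,3) = 2.
Cage b's pair has product 5, so (2,1) = 5.
Column 2 already has 5, which forces (2,2) = 1.
The 3 cells of cage h must have product 6; hence (3,1) = 3.
The 3 cells of cage h must have product 6, so (3,2) = 2.
2 is placed in column 3, which forces (3,3) = 1.
Cage d needs two cells with product 2, which forces (4,1) = 2.
2 is placed in row 5; hence (5,1) = 1.
2 is placed in row 5; hence (5,2) = 4.
Cage f has product 24, which forces (5,4) = 3.
Cage a has product 20, so (5,5) = 5.
Cage i needs product 12, which forces (1,4) = 1.
Cage i needs product 12, leaving (1,5) = 2.
Column 4 now contains 3, leaving (2,4) = 2.
Cage i needs product 12, so (2,5) = 3.
Cage g needs two cells with product 20, so (3,4) = 5.
5 is placed in column 5, which forces (3,5) = 4.
Column 4 now contains 1, leaving (4,4) = 4.
4 is placed in column 5; hence (4,5) = 1.
Completed grid: 4 3 5 1 2 / 5 1 4 2 3 / 3 2 1 5 4 / 2 5 3 4 1 / 1 4 2 3 5.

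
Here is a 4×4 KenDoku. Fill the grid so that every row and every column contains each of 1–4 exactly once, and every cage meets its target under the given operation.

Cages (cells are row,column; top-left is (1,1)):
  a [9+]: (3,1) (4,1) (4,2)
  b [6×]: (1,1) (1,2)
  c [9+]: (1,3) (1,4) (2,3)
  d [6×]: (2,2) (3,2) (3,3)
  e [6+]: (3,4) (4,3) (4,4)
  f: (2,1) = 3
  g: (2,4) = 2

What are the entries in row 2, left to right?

Cage f is a single given cell; hence (2,1) = 3.
G is a freebie, so (2,4) = 2.
Column 1 now contains 3; hence (1,1) = 2.
The two cells of cage b must have product 6; hence (1,2) = 3.
Row 1 already has 2, which forces (1,3) = 1.
3 is placed in row 1; hence (1,4) = 4.
Row 2 now contains 2; hence (2,2) = 1.
Row 2 now contains 2; hence (2,3) = 4.
2 is placed in column 1, leaving (3,1) = 4.
Column 2 now contains 3, leaving (3,2) = 2.
Row 3 now contains 2, leaving (3,3) = 3.
Row 3 already has 3, which forces (3,4) = 1.
4 is placed in column 1, so (4,1) = 1.
Column 2 now contains 3, leaving (4,2) = 4.
Column 3 already has 1, so (4,3) = 2.
Column 4 now contains 1, leaving (4,4) = 3.
Filled in: 2 3 1 4 / 3 1 4 2 / 4 2 3 1 / 1 4 2 3.

3 1 4 2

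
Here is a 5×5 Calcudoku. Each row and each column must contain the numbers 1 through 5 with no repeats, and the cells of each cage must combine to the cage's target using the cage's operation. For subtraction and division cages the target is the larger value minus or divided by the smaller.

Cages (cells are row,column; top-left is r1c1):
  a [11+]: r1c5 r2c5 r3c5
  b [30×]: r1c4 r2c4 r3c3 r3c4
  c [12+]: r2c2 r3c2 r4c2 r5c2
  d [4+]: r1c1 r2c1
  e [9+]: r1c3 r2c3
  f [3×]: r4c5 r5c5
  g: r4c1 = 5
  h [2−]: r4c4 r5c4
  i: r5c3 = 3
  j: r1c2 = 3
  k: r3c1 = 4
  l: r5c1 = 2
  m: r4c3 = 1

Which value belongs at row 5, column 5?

J is a freebie; hence r1c2 = 3.
Cage k is a single given cell, so r3c1 = 4.
Cage g is given, leaving r4c1 = 5.
M is a freebie; hence r4c3 = 1.
1 is placed in row 4; hence r4c5 = 3.
L is a freebie, so r5c1 = 2.
Cage i is a single given cell, so r5c3 = 3.
3 is placed in column 5, leaving r5c5 = 1.
3 is placed in row 1, leaving r1c1 = 1.
Cage d needs two cells with sum 4, which forces r2c1 = 3.
Cage h needs two cells with difference 2; hence r4c4 = 2.
Cage h's pair has difference 2, leaving r5c4 = 4.
Column 4 already has 2, so r1c4 = 5.
Cage b has product 30, so r2c4 = 1.
The 4 cells of cage b must have product 30, leaving r3c3 = 2.
The 4 cells of cage b must have product 30; hence r3c4 = 3.
Row 3 already has 2; hence r3c5 = 5.
Row 4 now contains 2, so r4c2 = 4.
4 is placed in row 5, so r5c2 = 5.
5 is placed in row 1, so r1c3 = 4.
Row 1 already has 4, which forces r1c5 = 2.
Row 2 already has 1, so r2c2 = 2.
The two cells of cage e must have sum 9, which forces r2c3 = 5.
Column 5 now contains 2, so r2c5 = 4.
Row 3 already has 2, which forces r3c2 = 1.
Filled in: 1 3 4 5 2 / 3 2 5 1 4 / 4 1 2 3 5 / 5 4 1 2 3 / 2 5 3 4 1.

1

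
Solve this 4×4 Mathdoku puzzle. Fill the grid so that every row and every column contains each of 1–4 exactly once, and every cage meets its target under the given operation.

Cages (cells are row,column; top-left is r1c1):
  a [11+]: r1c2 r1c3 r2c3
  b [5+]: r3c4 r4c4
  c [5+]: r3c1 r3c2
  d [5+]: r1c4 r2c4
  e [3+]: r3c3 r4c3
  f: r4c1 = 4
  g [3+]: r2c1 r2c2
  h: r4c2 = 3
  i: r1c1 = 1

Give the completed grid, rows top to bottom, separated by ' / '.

I is a freebie; hence r1c1 = 1.
The 3 cells of cage a must have sum 11, so r1c2 = 4.
Cage a needs sum 11, leaving r1c3 = 3.
3 is placed in row 1, so r1c4 = 2.
Column 1 already has 1; hence r2c1 = 2.
Row 2 now contains 2, leaving r2c2 = 1.
Cage a has sum 11, leaving r2c3 = 4.
Row 2 now contains 4; hence r2c4 = 3.
Cage f is a single given cell, which forces r4c1 = 4.
Cage h is a single given cell, leaving r4c2 = 3.
4 is placed in row 4, so r4c4 = 1.
4 is placed in column 1, leaving r3c1 = 3.
Column 2 already has 3; hence r3c2 = 2.
The two cells of cage e must have sum 3, leaving r3c3 = 1.
Column 4 now contains 1, so r3c4 = 4.
Row 4 now contains 1, leaving r4c3 = 2.

1 4 3 2 / 2 1 4 3 / 3 2 1 4 / 4 3 2 1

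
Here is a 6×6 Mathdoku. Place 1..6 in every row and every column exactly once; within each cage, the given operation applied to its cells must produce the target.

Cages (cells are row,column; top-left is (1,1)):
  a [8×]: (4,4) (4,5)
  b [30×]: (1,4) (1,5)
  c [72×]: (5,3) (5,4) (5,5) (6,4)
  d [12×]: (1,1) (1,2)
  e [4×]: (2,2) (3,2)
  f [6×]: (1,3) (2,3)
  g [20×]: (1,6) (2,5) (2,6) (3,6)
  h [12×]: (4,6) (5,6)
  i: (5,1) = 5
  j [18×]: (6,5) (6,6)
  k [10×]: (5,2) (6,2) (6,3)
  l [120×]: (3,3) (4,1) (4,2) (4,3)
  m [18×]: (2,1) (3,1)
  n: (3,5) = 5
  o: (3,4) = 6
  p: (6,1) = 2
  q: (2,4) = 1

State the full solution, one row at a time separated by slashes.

4 3 2 5 6 1 / 6 4 3 1 2 5 / 3 1 4 6 5 2 / 1 6 5 2 4 3 / 5 2 6 3 1 4 / 2 5 1 4 3 6

Cage q is given, which forces (2,4) = 1.
1 is placed in row 2, leaving (2,5) = 2.
Cage o is given, so (3,4) = 6.
Cage n is given; hence (3,5) = 5.
2 is placed in column 5; hence (4,5) = 4.
I is a freebie, so (5,1) = 5.
P is a freebie, so (6,1) = 2.
Column 4 now contains 6, which forces (1,4) = 5.
Column 5 now contains 5; hence (1,5) = 6.
The two cells of cage m must have product 18, so (2,1) = 6.
1 is placed in row 2, which forces (2,2) = 4.
Row 2 now contains 6, which forces (2,3) = 3.
Cage g has product 20; hence (2,6) = 5.
Row 3 now contains 6; hence (3,1) = 3.
The two cells of cage e must have product 4, so (3,2) = 1.
Row 3 already has 1, which forces (3,6) = 2.
Column 1 already has 3, so (4,1) = 1.
Row 4 already has 4, which forces (4,4) = 2.
Cage k has product 10, leaving (5,2) = 2.
1 is placed in column 2, which forces (6,2) = 5.
5 is placed in row 6; hence (6,3) = 1.
Column 5 now contains 6, so (6,5) = 3.
Row 6 already has 3; hence (6,6) = 6.
Column 1 already has 3, which forces (1,1) = 4.
2 is placed in column 2, leaving (1,2) = 3.
1 is placed in column 3; hence (1,3) = 2.
Column 6 now contains 2; hence (1,6) = 1.
Row 3 now contains 2, leaving (3,3) = 4.
Column 2 already has 5; hence (4,2) = 6.
Cage l has product 120, leaving (4,3) = 5.
Column 6 now contains 6, so (4,6) = 3.
The 4 cells of cage c must have product 72; hence (5,3) = 6.
The 4 cells of cage c must have product 72, which forces (5,4) = 3.
3 is placed in column 5, leaving (5,5) = 1.
Column 6 now contains 6, leaving (5,6) = 4.
Row 6 already has 3, which forces (6,4) = 4.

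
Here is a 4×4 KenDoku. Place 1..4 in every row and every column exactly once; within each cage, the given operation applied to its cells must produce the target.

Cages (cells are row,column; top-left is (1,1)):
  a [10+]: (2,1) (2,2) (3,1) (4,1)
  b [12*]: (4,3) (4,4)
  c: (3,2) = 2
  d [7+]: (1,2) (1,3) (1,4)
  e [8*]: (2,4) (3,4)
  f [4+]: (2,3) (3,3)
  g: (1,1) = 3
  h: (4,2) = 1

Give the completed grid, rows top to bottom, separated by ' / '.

Cage g is a single given cell, which forces (1,1) = 3.
C is a freebie, which forces (3,2) = 2.
Row 3 now contains 2, leaving (3,4) = 4.
Cage h is given; hence (4,2) = 1.
Column 4 already has 4; hence (4,4) = 3.
Column 2 now contains 1, which forces (1,2) = 4.
Cage a has sum 10, so (2,2) = 3.
Row 2 now contains 3, so (2,3) = 1.
Column 4 already has 4, so (2,4) = 2.
4 is placed in row 3, which forces (3,1) = 1.
Column 3 now contains 1, which forces (3,3) = 3.
3 is placed in row 4, which forces (4,3) = 4.
Column 3 now contains 1, so (1,3) = 2.
Column 4 now contains 2, which forces (1,4) = 1.
Row 2 already has 2, so (2,1) = 4.
4 is placed in row 4; hence (4,1) = 2.

3 4 2 1 / 4 3 1 2 / 1 2 3 4 / 2 1 4 3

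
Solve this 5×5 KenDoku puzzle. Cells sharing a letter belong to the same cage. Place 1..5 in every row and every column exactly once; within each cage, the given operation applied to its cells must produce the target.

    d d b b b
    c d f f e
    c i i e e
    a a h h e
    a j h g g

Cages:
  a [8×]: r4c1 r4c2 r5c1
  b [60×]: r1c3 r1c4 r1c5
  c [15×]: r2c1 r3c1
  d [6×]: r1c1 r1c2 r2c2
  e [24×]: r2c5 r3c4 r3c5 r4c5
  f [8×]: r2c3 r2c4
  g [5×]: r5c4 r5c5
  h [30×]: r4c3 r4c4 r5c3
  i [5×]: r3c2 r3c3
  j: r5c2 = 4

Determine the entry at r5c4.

1

J is a freebie, which forces r5c2 = 4.
The 3 cells of cage a must have product 8; hence r4c1 = 4.
The only place for 5 in row 2 is r2c1.
Column 1 already has 5, which forces r3c1 = 3.
In row 5, 3 can only go at r5c3, so r5c3 = 3.
Row 4 needs a 3, and only r4c5 is open for it.
Cage b needs product 60, leaving r1c4 = 3.
Cage d has product 6, so r2c2 = 3.
The only place for 1 in row 2 is r2c5.
Cage g's pair has product 5, leaving r5c4 = 1.
Column 5 already has 1; hence r5c5 = 5.
Cage b has product 60, leaving r1c3 = 5.
5 is placed in column 5, leaving r1c5 = 4.
Column 3 already has 5; hence r3c3 = 1.
4 is placed in column 5; hence r3c5 = 2.
The 3 cells of cage a must have product 8, which forces r4c2 = 1.
Column 3 already has 5, leaving r4c3 = 2.
Row 4 already has 2, so r4c4 = 5.
Row 5 already has 1, so r5c1 = 2.
Column 1 already has 2, which forces r1c1 = 1.
Column 2 already has 1; hence r1c2 = 2.
Column 3 now contains 2, so r2c3 = 4.
Cage f needs two cells with product 8, so r2c4 = 2.
Row 3 now contains 1, so r3c2 = 5.
Row 3 now contains 2, so r3c4 = 4.
Completed grid: 1 2 5 3 4 / 5 3 4 2 1 / 3 5 1 4 2 / 4 1 2 5 3 / 2 4 3 1 5.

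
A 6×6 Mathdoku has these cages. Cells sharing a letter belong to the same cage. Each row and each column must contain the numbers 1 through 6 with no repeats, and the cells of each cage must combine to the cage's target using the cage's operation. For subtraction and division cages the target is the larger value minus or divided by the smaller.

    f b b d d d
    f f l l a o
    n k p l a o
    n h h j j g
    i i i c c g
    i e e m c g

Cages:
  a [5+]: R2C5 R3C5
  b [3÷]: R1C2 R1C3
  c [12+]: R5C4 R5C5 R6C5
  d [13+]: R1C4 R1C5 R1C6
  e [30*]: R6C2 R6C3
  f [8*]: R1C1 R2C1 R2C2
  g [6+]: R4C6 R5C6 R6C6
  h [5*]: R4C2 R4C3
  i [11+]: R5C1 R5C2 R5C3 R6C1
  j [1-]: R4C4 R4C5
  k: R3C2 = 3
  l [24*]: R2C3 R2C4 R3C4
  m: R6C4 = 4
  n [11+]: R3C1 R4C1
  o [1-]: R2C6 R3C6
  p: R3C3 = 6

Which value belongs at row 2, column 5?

3

Cage k is a single given cell, leaving R3C2 = 3.
P is a freebie, which forces R3C3 = 6.
Column 3 already has 6, which forces R6C3 = 5.
Cage m is given, so R6C4 = 4.
Row 3 already has 6, which forces R3C1 = 5.
The two cells of cage n must have sum 11, which forces R4C1 = 6.
Cage h needs two cells with product 5, so R4C2 = 5.
Column 3 now contains 5, so R4C3 = 1.
5 is placed in row 6, so R6C2 = 6.
Column 2 now contains 6, leaving R1C2 = 1.
The two cells of cage b must have quotient 3; hence R1C3 = 3.
The 3 cells of cage f must have product 8; hence R2C1 = 1.
Cage i needs sum 11, which forces R5C1 = 3.
Cage i needs sum 11, which forces R6C1 = 2.
Column 1 already has 2; hence R1C1 = 4.
Cage f has product 8, so R2C2 = 2.
Row 2 already has 2, so R2C3 = 4.
Row 2 already has 4, so R2C5 = 3.
Row 2 now contains 3, which forces R2C6 = 5.
2 is placed in column 2; hence R5C2 = 4.
4 is placed in column 3, which forces R5C3 = 2.
2 is placed in row 5, which forces R5C6 = 1.
Column 5 now contains 3, leaving R6C5 = 1.
Column 6 already has 1, which forces R6C6 = 3.
Row 2 now contains 3, so R2C4 = 6.
The 3 cells of cage l must have product 24, leaving R3C4 = 1.
Column 5 now contains 1, so R3C5 = 2.
The two cells of cage o must have difference 1, so R3C6 = 4.
Cage j's pair has difference 1, which forces R4C4 = 3.
Column 5 already has 2, so R4C5 = 4.
Column 6 now contains 3, leaving R4C6 = 2.
Column 4 already has 6; hence R5C4 = 5.
Row 5 now contains 5; hence R5C5 = 6.
Column 4 now contains 5; hence R1C4 = 2.
6 is placed in column 5; hence R1C5 = 5.
Column 6 now contains 2, which forces R1C6 = 6.
Filled in: 4 1 3 2 5 6 / 1 2 4 6 3 5 / 5 3 6 1 2 4 / 6 5 1 3 4 2 / 3 4 2 5 6 1 / 2 6 5 4 1 3.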